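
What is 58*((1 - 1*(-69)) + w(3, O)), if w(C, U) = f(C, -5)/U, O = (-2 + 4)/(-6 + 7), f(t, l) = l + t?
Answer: 4002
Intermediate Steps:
O = 2 (O = 2/1 = 2*1 = 2)
w(C, U) = (-5 + C)/U
58*((1 - 1*(-69)) + w(3, O)) = 58*((1 - 1*(-69)) + (-5 + 3)/2) = 58*((1 + 69) + (½)*(-2)) = 58*(70 - 1) = 58*69 = 4002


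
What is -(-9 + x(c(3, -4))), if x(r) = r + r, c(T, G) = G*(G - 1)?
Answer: -31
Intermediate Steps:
c(T, G) = G*(-1 + G)
x(r) = 2*r
-(-9 + x(c(3, -4))) = -(-9 + 2*(-4*(-1 - 4))) = -(-9 + 2*(-4*(-5))) = -(-9 + 2*20) = -(-9 + 40) = -1*31 = -31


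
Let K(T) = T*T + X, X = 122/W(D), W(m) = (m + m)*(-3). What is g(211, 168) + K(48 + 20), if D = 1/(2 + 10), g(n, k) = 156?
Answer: 4536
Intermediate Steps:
D = 1/12 ≈ 0.083333
W(m) = -6*m (W(m) = (2*m)*(-3) = -6*m)
X = -244 (X = 122/((-6*1/12)) = 122/(-½) = 122*(-2) = -244)
K(T) = -244 + T² (K(T) = T*T - 244 = T² - 244 = -244 + T²)
g(211, 168) + K(48 + 20) = 156 + (-244 + (48 + 20)²) = 156 + (-244 + 68²) = 156 + (-244 + 4624) = 156 + 4380 = 4536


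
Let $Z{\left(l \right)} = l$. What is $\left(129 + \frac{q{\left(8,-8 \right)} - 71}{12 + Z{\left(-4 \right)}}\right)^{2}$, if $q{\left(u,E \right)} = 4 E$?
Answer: $\frac{863041}{64} \approx 13485.0$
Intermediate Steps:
$\left(129 + \frac{q{\left(8,-8 \right)} - 71}{12 + Z{\left(-4 \right)}}\right)^{2} = \left(129 + \frac{4 \left(-8\right) - 71}{12 - 4}\right)^{2} = \left(129 + \frac{-32 - 71}{8}\right)^{2} = \left(129 - \frac{103}{8}\right)^{2} = \left(\frac{929}{8}\right)^{2} = \frac{863041}{64}$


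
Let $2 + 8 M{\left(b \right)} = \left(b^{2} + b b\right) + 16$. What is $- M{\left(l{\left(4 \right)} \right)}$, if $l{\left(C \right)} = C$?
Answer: $- \frac{23}{4} \approx -5.75$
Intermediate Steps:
$M{\left(b \right)} = \frac{7}{4} + \frac{b^{2}}{4}$ ($M{\left(b \right)} = - \frac{1}{4} + \frac{\left(b^{2} + b b\right) + 16}{8} = - \frac{1}{4} + \frac{\left(b^{2} + b^{2}\right) + 16}{8} = - \frac{1}{4} + \frac{2 b^{2} + 16}{8} = - \frac{1}{4} + \frac{16 + 2 b^{2}}{8} = - \frac{1}{4} + \left(2 + \frac{b^{2}}{4}\right) = \frac{7}{4} + \frac{b^{2}}{4}$)
$- M{\left(l{\left(4 \right)} \right)} = - (\frac{7}{4} + \frac{4^{2}}{4}) = - (\frac{7}{4} + \frac{1}{4} \cdot 16) = - (\frac{7}{4} + 4) = \left(-1\right) \frac{23}{4} = - \frac{23}{4}$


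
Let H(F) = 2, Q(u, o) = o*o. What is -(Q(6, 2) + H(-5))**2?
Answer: -36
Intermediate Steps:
Q(u, o) = o**2
-(Q(6, 2) + H(-5))**2 = -(2**2 + 2)**2 = -(4 + 2)**2 = -1*6**2 = -1*36 = -36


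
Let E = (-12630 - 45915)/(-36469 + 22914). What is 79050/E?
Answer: 71434850/3903 ≈ 18303.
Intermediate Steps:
E = 11709/2711 (E = -58545/(-13555) = -58545*(-1/13555) = 11709/2711 ≈ 4.3191)
79050/E = 79050/(11709/2711) = 79050*(2711/11709) = 71434850/3903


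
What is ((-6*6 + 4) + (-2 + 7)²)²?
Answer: 49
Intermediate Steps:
((-6*6 + 4) + (-2 + 7)²)² = ((-36 + 4) + 5²)² = (-32 + 25)² = (-7)² = 49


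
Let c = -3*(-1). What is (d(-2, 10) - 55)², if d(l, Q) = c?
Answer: 2704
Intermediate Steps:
c = 3
d(l, Q) = 3
(d(-2, 10) - 55)² = (3 - 55)² = (-52)² = 2704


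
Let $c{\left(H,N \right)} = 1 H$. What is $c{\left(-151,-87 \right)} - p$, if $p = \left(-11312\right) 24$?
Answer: $271337$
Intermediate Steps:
$c{\left(H,N \right)} = H$
$p = -271488$
$c{\left(-151,-87 \right)} - p = -151 - -271488 = -151 + 271488 = 271337$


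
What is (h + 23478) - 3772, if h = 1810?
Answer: 21516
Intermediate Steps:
(h + 23478) - 3772 = (1810 + 23478) - 3772 = 25288 - 3772 = 21516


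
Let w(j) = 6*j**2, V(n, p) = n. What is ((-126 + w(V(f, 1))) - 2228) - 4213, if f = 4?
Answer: -6471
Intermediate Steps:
((-126 + w(V(f, 1))) - 2228) - 4213 = ((-126 + 6*4**2) - 2228) - 4213 = ((-126 + 6*16) - 2228) - 4213 = ((-126 + 96) - 2228) - 4213 = (-30 - 2228) - 4213 = -2258 - 4213 = -6471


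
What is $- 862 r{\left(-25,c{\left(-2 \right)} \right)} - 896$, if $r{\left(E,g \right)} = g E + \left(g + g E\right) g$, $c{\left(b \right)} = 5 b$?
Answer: $1852404$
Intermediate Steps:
$r{\left(E,g \right)} = E g + g \left(g + E g\right)$ ($r{\left(E,g \right)} = E g + \left(g + E g\right) g = E g + g \left(g + E g\right)$)
$- 862 r{\left(-25,c{\left(-2 \right)} \right)} - 896 = - 862 \cdot 5 \left(-2\right) \left(-25 + 5 \left(-2\right) - 25 \cdot 5 \left(-2\right)\right) - 896 = - 862 \left(- 10 \left(-25 - 10 - -250\right)\right) - 896 = - 862 \left(- 10 \left(-25 - 10 + 250\right)\right) - 896 = - 862 \left(\left(-10\right) 215\right) - 896 = \left(-862\right) \left(-2150\right) - 896 = 1853300 - 896 = 1852404$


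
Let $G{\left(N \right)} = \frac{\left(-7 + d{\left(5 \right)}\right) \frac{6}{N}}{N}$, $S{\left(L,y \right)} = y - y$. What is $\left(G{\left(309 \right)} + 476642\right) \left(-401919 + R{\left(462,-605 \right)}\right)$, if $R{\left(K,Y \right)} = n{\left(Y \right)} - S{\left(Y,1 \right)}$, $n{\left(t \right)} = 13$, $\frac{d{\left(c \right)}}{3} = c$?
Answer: $- \frac{59193671474900}{309} \approx -1.9157 \cdot 10^{11}$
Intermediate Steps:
$d{\left(c \right)} = 3 c$
$S{\left(L,y \right)} = 0$
$R{\left(K,Y \right)} = 13$ ($R{\left(K,Y \right)} = 13 - 0 = 13 + 0 = 13$)
$G{\left(N \right)} = \frac{48}{N^{2}}$ ($G{\left(N \right)} = \frac{\left(-7 + 3 \cdot 5\right) \frac{6}{N}}{N} = \frac{\left(-7 + 15\right) \frac{6}{N}}{N} = \frac{8 \frac{6}{N}}{N} = \frac{48 \frac{1}{N}}{N} = \frac{48}{N^{2}}$)
$\left(G{\left(309 \right)} + 476642\right) \left(-401919 + R{\left(462,-605 \right)}\right) = \left(\frac{48}{95481} + 476642\right) \left(-401919 + 13\right) = \left(48 \cdot \frac{1}{95481} + 476642\right) \left(-401906\right) = \left(\frac{16}{31827} + 476642\right) \left(-401906\right) = \frac{15170084950}{31827} \left(-401906\right) = - \frac{59193671474900}{309}$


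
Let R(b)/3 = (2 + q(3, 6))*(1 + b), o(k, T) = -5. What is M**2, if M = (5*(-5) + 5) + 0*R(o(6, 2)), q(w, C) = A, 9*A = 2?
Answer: 400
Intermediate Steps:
A = 2/9 (A = (1/9)*2 = 2/9 ≈ 0.22222)
q(w, C) = 2/9
R(b) = 20/3 + 20*b/3 (R(b) = 3*((2 + 2/9)*(1 + b)) = 3*(20*(1 + b)/9) = 3*(20/9 + 20*b/9) = 20/3 + 20*b/3)
M = -20 (M = (5*(-5) + 5) + 0*(20/3 + (20/3)*(-5)) = (-25 + 5) + 0*(20/3 - 100/3) = -20 + 0*(-80/3) = -20 + 0 = -20)
M**2 = (-20)**2 = 400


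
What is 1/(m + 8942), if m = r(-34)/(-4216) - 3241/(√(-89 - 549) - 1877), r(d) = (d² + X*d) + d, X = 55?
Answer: 11013490896838/98503603064947469 - 12458404*I*√638/1083539633714422159 ≈ 0.00011181 - 2.9042e-10*I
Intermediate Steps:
r(d) = d² + 56*d (r(d) = (d² + 55*d) + d = d² + 56*d)
m = 11/62 - 3241/(-1877 + I*√638) (m = -34*(56 - 34)/(-4216) - 3241/(√(-89 - 549) - 1877) = -34*22*(-1/4216) - 3241/(√(-638) - 1877) = -748*(-1/4216) - 3241/(I*√638 - 1877) = 11/62 - 3241/(-1877 + I*√638) ≈ 1.9038 + 0.023232*I)
1/(m + 8942) = 1/((415929571/218473554 + 3241*I*√638/3523767) + 8942) = 1/(1954006449439/218473554 + 3241*I*√638/3523767)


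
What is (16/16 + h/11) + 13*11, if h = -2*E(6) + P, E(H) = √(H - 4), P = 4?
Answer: 1588/11 - 2*√2/11 ≈ 144.11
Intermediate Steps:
E(H) = √(-4 + H)
h = 4 - 2*√2 (h = -2*√(-4 + 6) + 4 = -2*√2 + 4 = 4 - 2*√2 ≈ 1.1716)
(16/16 + h/11) + 13*11 = (16/16 + (4 - 2*√2)/11) + 13*11 = (16*(1/16) + (4 - 2*√2)*(1/11)) + 143 = (1 + (4/11 - 2*√2/11)) + 143 = (15/11 - 2*√2/11) + 143 = 1588/11 - 2*√2/11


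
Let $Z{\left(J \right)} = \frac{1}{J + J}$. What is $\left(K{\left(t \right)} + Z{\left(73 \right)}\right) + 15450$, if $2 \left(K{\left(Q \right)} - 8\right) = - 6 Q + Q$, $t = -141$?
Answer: $\frac{1154167}{73} \approx 15811.0$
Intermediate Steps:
$Z{\left(J \right)} = \frac{1}{2 J}$
$K{\left(Q \right)} = 8 - \frac{5 Q}{2}$ ($K{\left(Q \right)} = 8 + \frac{- 6 Q + Q}{2} = 8 + \frac{\left(-5\right) Q}{2} = 8 - \frac{5 Q}{2}$)
$\left(K{\left(t \right)} + Z{\left(73 \right)}\right) + 15450 = \left(\left(8 - - \frac{705}{2}\right) + \frac{1}{2 \cdot 73}\right) + 15450 = \left(\left(8 + \frac{705}{2}\right) + \frac{1}{2} \cdot \frac{1}{73}\right) + 15450 = \left(\frac{721}{2} + \frac{1}{146}\right) + 15450 = \frac{26317}{73} + 15450 = \frac{1154167}{73}$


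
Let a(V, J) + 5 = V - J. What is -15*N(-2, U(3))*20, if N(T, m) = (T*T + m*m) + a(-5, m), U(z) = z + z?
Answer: -7200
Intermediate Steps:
a(V, J) = -5 + V - J (a(V, J) = -5 + (V - J) = -5 + V - J)
U(z) = 2*z
N(T, m) = -10 + T² + m² - m (N(T, m) = (T*T + m*m) + (-5 - 5 - m) = (T² + m²) + (-10 - m) = -10 + T² + m² - m)
-15*N(-2, U(3))*20 = -15*(-10 + (-2)² + (2*3)² - 2*3)*20 = -15*(-10 + 4 + 6² - 1*6)*20 = -15*(-10 + 4 + 36 - 6)*20 = -15*24*20 = -360*20 = -7200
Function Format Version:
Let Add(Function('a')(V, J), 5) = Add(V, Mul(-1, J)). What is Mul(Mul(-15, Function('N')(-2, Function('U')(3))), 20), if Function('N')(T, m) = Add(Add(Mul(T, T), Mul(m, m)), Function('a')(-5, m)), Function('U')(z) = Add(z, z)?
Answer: -7200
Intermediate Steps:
Function('a')(V, J) = Add(-5, V, Mul(-1, J)) (Function('a')(V, J) = Add(-5, Add(V, Mul(-1, J))) = Add(-5, V, Mul(-1, J)))
Function('U')(z) = Mul(2, z)
Function('N')(T, m) = Add(-10, Pow(T, 2), Pow(m, 2), Mul(-1, m)) (Function('N')(T, m) = Add(Add(Mul(T, T), Mul(m, m)), Add(-5, -5, Mul(-1, m))) = Add(Add(Pow(T, 2), Pow(m, 2)), Add(-10, Mul(-1, m))) = Add(-10, Pow(T, 2), Pow(m, 2), Mul(-1, m)))
Mul(Mul(-15, Function('N')(-2, Function('U')(3))), 20) = Mul(Mul(-15, Add(-10, Pow(-2, 2), Pow(Mul(2, 3), 2), Mul(-1, Mul(2, 3)))), 20) = Mul(Mul(-15, Add(-10, 4, Pow(6, 2), Mul(-1, 6))), 20) = Mul(Mul(-15, Add(-10, 4, 36, -6)), 20) = Mul(Mul(-15, 24), 20) = Mul(-360, 20) = -7200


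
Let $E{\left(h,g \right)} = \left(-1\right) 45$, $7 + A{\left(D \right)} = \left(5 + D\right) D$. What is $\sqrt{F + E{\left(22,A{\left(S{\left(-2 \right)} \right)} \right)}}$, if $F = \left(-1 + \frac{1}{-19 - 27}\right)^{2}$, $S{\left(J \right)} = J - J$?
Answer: $\frac{i \sqrt{93011}}{46} \approx 6.6299 i$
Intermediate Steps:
$S{\left(J \right)} = 0$
$A{\left(D \right)} = -7 + D \left(5 + D\right)$ ($A{\left(D \right)} = -7 + \left(5 + D\right) D = -7 + D \left(5 + D\right)$)
$E{\left(h,g \right)} = -45$
$F = \frac{2209}{2116}$ ($F = \left(-1 + \frac{1}{-46}\right)^{2} = \left(-1 - \frac{1}{46}\right)^{2} = \left(- \frac{47}{46}\right)^{2} = \frac{2209}{2116} \approx 1.044$)
$\sqrt{F + E{\left(22,A{\left(S{\left(-2 \right)} \right)} \right)}} = \sqrt{\frac{2209}{2116} - 45} = \sqrt{- \frac{93011}{2116}} = \frac{i \sqrt{93011}}{46}$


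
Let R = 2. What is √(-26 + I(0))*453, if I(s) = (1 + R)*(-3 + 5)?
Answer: 906*I*√5 ≈ 2025.9*I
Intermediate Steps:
I(s) = 6 (I(s) = (1 + 2)*(-3 + 5) = 3*2 = 6)
√(-26 + I(0))*453 = √(-26 + 6)*453 = √(-20)*453 = (2*I*√5)*453 = 906*I*√5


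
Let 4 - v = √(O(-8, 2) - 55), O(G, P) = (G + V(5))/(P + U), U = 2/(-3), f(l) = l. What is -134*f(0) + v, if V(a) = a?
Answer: 4 - I*√229/2 ≈ 4.0 - 7.5664*I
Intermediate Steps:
U = -⅔ (U = 2*(-⅓) = -⅔ ≈ -0.66667)
O(G, P) = (5 + G)/(-⅔ + P) (O(G, P) = (G + 5)/(P - ⅔) = (5 + G)/(-⅔ + P))
v = 4 - I*√229/2 (v = 4 - √(3*(5 - 8)/(-2 + 3*2) - 55) = 4 - √(3*(-3)/(-2 + 6) - 55) = 4 - √(3*(-3)/4 - 55) = 4 - √(3*(¼)*(-3) - 55) = 4 - √(-9/4 - 55) = 4 - √(-229/4) = 4 - I*√229/2 ≈ 4.0 - 7.5664*I)
-134*f(0) + v = -134*0 + (4 - I*√229/2) = 0 + (4 - I*√229/2) = 4 - I*√229/2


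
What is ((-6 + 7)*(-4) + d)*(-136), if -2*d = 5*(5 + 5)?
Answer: 3944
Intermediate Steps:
d = -25 (d = -5*(5 + 5)/2 = -5*10/2 = -½*50 = -25)
((-6 + 7)*(-4) + d)*(-136) = ((-6 + 7)*(-4) - 25)*(-136) = (1*(-4) - 25)*(-136) = (-4 - 25)*(-136) = -29*(-136) = 3944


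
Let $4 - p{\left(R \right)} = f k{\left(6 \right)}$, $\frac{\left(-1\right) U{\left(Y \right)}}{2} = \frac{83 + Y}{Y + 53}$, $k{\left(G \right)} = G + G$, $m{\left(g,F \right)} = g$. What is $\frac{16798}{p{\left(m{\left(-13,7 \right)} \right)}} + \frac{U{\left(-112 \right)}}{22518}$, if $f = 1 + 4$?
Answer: $- \frac{5579296931}{18599868} \approx -299.96$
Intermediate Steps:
$k{\left(G \right)} = 2 G$
$f = 5$
$U{\left(Y \right)} = - \frac{2 \left(83 + Y\right)}{53 + Y}$ ($U{\left(Y \right)} = - 2 \frac{83 + Y}{Y + 53} = - 2 \frac{83 + Y}{53 + Y} = - \frac{2 \left(83 + Y\right)}{53 + Y}$)
$p{\left(R \right)} = -56$ ($p{\left(R \right)} = 4 - 5 \cdot 2 \cdot 6 = 4 - 5 \cdot 12 = 4 - 60 = -56$)
$\frac{16798}{p{\left(m{\left(-13,7 \right)} \right)}} + \frac{U{\left(-112 \right)}}{22518} = \frac{16798}{-56} + \frac{2 \frac{1}{53 - 112} \left(-83 - -112\right)}{22518} = 16798 \left(- \frac{1}{56}\right) + \frac{2 \left(-83 + 112\right)}{-59} \cdot \frac{1}{22518} = - \frac{8399}{28} + 2 \left(- \frac{1}{59}\right) 29 \cdot \frac{1}{22518} = - \frac{8399}{28} - \frac{29}{664281} = - \frac{5579296931}{18599868}$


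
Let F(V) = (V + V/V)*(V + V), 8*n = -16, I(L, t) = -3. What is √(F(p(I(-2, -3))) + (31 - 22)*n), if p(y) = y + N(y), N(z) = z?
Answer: √42 ≈ 6.4807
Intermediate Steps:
n = -2 (n = (⅛)*(-16) = -2)
p(y) = 2*y (p(y) = y + y = 2*y)
F(V) = 2*V*(1 + V) (F(V) = (V + 1)*(2*V) = (1 + V)*(2*V) = 2*V*(1 + V))
√(F(p(I(-2, -3))) + (31 - 22)*n) = √(2*(2*(-3))*(1 + 2*(-3)) + (31 - 22)*(-2)) = √(2*(-6)*(1 - 6) + 9*(-2)) = √(2*(-6)*(-5) - 18) = √(60 - 18) = √42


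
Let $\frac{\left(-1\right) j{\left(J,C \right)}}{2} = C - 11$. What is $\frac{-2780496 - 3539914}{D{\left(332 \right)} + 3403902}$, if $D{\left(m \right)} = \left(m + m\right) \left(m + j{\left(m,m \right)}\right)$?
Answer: $- \frac{3160205}{1599031} \approx -1.9763$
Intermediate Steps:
$j{\left(J,C \right)} = 22 - 2 C$ ($j{\left(J,C \right)} = - 2 \left(C - 11\right) = - 2 \left(-11 + C\right) = 22 - 2 C$)
$D{\left(m \right)} = 2 m \left(22 - m\right)$ ($D{\left(m \right)} = \left(m + m\right) \left(m - \left(-22 + 2 m\right)\right) = 2 m \left(22 - m\right)$)
$\frac{-2780496 - 3539914}{D{\left(332 \right)} + 3403902} = \frac{-2780496 - 3539914}{2 \cdot 332 \left(22 - 332\right) + 3403902} = - \frac{6320410}{2 \cdot 332 \left(22 - 332\right) + 3403902} = - \frac{6320410}{2 \cdot 332 \left(-310\right) + 3403902} = - \frac{6320410}{-205840 + 3403902} = - \frac{6320410}{3198062} = \left(-6320410\right) \frac{1}{3198062} = - \frac{3160205}{1599031}$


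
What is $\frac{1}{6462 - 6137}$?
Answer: $\frac{1}{325} \approx 0.0030769$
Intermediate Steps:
$\frac{1}{6462 - 6137} = \frac{1}{325}$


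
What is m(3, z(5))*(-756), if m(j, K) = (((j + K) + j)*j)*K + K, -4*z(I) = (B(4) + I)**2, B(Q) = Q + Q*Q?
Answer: -212506875/4 ≈ -5.3127e+7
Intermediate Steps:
B(Q) = Q + Q**2
z(I) = -(20 + I)**2/4 (z(I) = -(4*(1 + 4) + I)**2/4 = -(4*5 + I)**2/4 = -(20 + I)**2/4)
m(j, K) = K + K*j*(K + 2*j) (m(j, K) = (((K + j) + j)*j)*K + K = ((K + 2*j)*j)*K + K = (j*(K + 2*j))*K + K = K*j*(K + 2*j) + K = K + K*j*(K + 2*j))
m(3, z(5))*(-756) = ((-(20 + 5)**2/4)*(1 + 2*3**2 - (20 + 5)**2/4*3))*(-756) = ((-1/4*25**2)*(1 + 2*9 - 1/4*25**2*3))*(-756) = ((-1/4*625)*(1 + 18 - 1/4*625*3))*(-756) = -625*(1 + 18 - 625/4*3)/4*(-756) = -625*(1 + 18 - 1875/4)/4*(-756) = -625/4*(-1799/4)*(-756) = (1124375/16)*(-756) = -212506875/4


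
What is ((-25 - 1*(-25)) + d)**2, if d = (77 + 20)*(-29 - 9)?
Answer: 13586596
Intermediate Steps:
d = -3686 (d = 97*(-38) = -3686)
((-25 - 1*(-25)) + d)**2 = ((-25 - 1*(-25)) - 3686)**2 = ((-25 + 25) - 3686)**2 = (0 - 3686)**2 = (-3686)**2 = 13586596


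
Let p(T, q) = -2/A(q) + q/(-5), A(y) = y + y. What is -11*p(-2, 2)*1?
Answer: 99/10 ≈ 9.9000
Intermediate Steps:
A(y) = 2*y
p(T, q) = -1/q - q/5 (p(T, q) = -2*1/(2*q) + q/(-5) = -1/q + q*(-⅕) = -1/q - q/5)
-11*p(-2, 2)*1 = -11*(-1/2 - ⅕*2)*1 = -11*(-1*½ - ⅖)*1 = -11*(-½ - ⅖)*1 = -11*(-9/10)*1 = (99/10)*1 = 99/10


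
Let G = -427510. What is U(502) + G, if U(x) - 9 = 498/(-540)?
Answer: -38475173/90 ≈ -4.2750e+5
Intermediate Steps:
U(x) = 727/90 (U(x) = 9 + 498/(-540) = 9 + 498*(-1/540) = 9 - 83/90 = 727/90)
U(502) + G = 727/90 - 427510 = -38475173/90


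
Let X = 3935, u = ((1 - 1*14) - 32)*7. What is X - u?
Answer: 4250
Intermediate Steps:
u = -315 (u = ((1 - 14) - 32)*7 = (-13 - 32)*7 = -45*7 = -315)
X - u = 3935 - 1*(-315) = 3935 + 315 = 4250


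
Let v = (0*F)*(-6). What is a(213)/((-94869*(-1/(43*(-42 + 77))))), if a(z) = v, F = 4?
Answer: 0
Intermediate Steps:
v = 0 (v = (0*4)*(-6) = 0*(-6) = 0)
a(z) = 0
a(213)/((-94869*(-1/(43*(-42 + 77))))) = 0/((-94869*(-1/(43*(-42 + 77))))) = 0/((-94869/(35*(-43)))) = 0/((-94869/(-1505))) = 0/((-94869*(-1/1505))) = 0/(94869/1505) = 0*(1505/94869) = 0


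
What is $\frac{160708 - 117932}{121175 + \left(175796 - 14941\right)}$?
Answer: $\frac{21388}{141015} \approx 0.15167$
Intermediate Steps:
$\frac{160708 - 117932}{121175 + \left(175796 - 14941\right)} = \frac{42776}{121175 + \left(175796 - 14941\right)} = \frac{42776}{121175 + 160855} = \frac{42776}{282030} = 42776 \cdot \frac{1}{282030} = \frac{21388}{141015}$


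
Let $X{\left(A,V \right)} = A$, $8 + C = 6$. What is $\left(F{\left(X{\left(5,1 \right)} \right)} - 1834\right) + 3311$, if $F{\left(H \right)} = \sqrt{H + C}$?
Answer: $1477 + \sqrt{3} \approx 1478.7$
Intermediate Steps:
$C = -2$ ($C = -8 + 6 = -2$)
$F{\left(H \right)} = \sqrt{-2 + H}$ ($F{\left(H \right)} = \sqrt{H - 2} = \sqrt{-2 + H}$)
$\left(F{\left(X{\left(5,1 \right)} \right)} - 1834\right) + 3311 = \left(\sqrt{-2 + 5} - 1834\right) + 3311 = \left(\sqrt{3} - 1834\right) + 3311 = \left(-1834 + \sqrt{3}\right) + 3311 = 1477 + \sqrt{3}$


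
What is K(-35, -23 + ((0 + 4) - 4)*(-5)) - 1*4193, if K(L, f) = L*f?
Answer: -3388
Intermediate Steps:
K(-35, -23 + ((0 + 4) - 4)*(-5)) - 1*4193 = -35*(-23 + ((0 + 4) - 4)*(-5)) - 1*4193 = -35*(-23 + (4 - 4)*(-5)) - 4193 = -35*(-23 + 0*(-5)) - 4193 = -35*(-23 + 0) - 4193 = -35*(-23) - 4193 = 805 - 4193 = -3388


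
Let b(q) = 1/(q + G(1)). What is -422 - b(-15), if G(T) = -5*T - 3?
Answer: -9705/23 ≈ -421.96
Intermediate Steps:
G(T) = -3 - 5*T
b(q) = 1/(-8 + q) (b(q) = 1/(q + (-3 - 5*1)) = 1/(q + (-3 - 5)) = 1/(q - 8) = 1/(-8 + q))
-422 - b(-15) = -422 - 1/(-8 - 15) = -422 - 1/(-23) = -422 - 1*(-1/23) = -422 + 1/23 = -9705/23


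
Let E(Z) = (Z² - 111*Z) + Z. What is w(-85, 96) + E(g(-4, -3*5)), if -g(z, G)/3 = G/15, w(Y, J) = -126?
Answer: -447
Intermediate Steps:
g(z, G) = -G/5 (g(z, G) = -3*G/15 = -G/5)
E(Z) = Z² - 110*Z
w(-85, 96) + E(g(-4, -3*5)) = -126 + (-(-3)*5/5)*(-110 - (-3)*5/5) = -126 + (-⅕*(-15))*(-110 - ⅕*(-15)) = -126 + 3*(-110 + 3) = -126 + 3*(-107) = -126 - 321 = -447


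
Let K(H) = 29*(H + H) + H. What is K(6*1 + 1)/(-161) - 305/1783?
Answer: -112212/41009 ≈ -2.7363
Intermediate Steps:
K(H) = 59*H (K(H) = 29*(2*H) + H = 58*H + H = 59*H)
K(6*1 + 1)/(-161) - 305/1783 = (59*(6*1 + 1))/(-161) - 305/1783 = (59*(6 + 1))*(-1/161) - 305*1/1783 = (59*7)*(-1/161) - 305/1783 = 413*(-1/161) - 305/1783 = -59/23 - 305/1783 = -112212/41009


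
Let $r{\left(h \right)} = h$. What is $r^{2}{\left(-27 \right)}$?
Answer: $729$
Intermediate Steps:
$r^{2}{\left(-27 \right)} = \left(-27\right)^{2} = 729$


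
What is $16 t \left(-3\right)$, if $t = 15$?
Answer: $-720$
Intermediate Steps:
$16 t \left(-3\right) = 16 \cdot 15 \left(-3\right) = 240 \left(-3\right) = -720$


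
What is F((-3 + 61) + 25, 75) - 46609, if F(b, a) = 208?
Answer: -46401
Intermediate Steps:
F((-3 + 61) + 25, 75) - 46609 = 208 - 46609 = -46401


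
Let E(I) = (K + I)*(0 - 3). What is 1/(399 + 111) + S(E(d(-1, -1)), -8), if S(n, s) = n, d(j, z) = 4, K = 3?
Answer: -10709/510 ≈ -20.998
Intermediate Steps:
E(I) = -9 - 3*I (E(I) = (3 + I)*(0 - 3) = (3 + I)*(-3) = -9 - 3*I)
1/(399 + 111) + S(E(d(-1, -1)), -8) = 1/(399 + 111) + (-9 - 3*4) = 1/510 + (-9 - 12) = 1/510 - 21 = -10709/510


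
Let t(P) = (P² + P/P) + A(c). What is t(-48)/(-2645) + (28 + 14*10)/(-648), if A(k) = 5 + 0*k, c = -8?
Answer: -16177/14283 ≈ -1.1326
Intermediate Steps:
A(k) = 5 (A(k) = 5 + 0 = 5)
t(P) = 6 + P² (t(P) = (P² + P/P) + 5 = (P² + 1) + 5 = (1 + P²) + 5 = 6 + P²)
t(-48)/(-2645) + (28 + 14*10)/(-648) = (6 + (-48)²)/(-2645) + (28 + 14*10)/(-648) = (6 + 2304)*(-1/2645) + (28 + 140)*(-1/648) = 2310*(-1/2645) + 168*(-1/648) = -462/529 - 7/27 = -16177/14283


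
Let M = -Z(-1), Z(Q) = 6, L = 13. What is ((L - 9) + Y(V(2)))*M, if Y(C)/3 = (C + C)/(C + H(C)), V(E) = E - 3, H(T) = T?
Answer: -42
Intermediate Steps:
V(E) = -3 + E
M = -6 (M = -1*6 = -6)
Y(C) = 3 (Y(C) = 3*((C + C)/(C + C)) = 3*((2*C)/((2*C))) = 3*((2*C)*(1/(2*C))) = 3*1 = 3)
((L - 9) + Y(V(2)))*M = ((13 - 9) + 3)*(-6) = (4 + 3)*(-6) = 7*(-6) = -42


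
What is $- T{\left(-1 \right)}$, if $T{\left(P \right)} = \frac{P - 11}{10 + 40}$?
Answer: $\frac{6}{25} \approx 0.24$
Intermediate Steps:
$T{\left(P \right)} = - \frac{11}{50} + \frac{P}{50}$ ($T{\left(P \right)} = \frac{-11 + P}{50} = \left(-11 + P\right) \frac{1}{50} = - \frac{11}{50} + \frac{P}{50}$)
$- T{\left(-1 \right)} = - (- \frac{11}{50} + \frac{1}{50} \left(-1\right)) = - (- \frac{11}{50} - \frac{1}{50}) = \left(-1\right) \left(- \frac{6}{25}\right) = \frac{6}{25}$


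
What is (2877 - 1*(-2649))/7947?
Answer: 614/883 ≈ 0.69536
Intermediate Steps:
(2877 - 1*(-2649))/7947 = (2877 + 2649)*(1/7947) = 5526*(1/7947) = 614/883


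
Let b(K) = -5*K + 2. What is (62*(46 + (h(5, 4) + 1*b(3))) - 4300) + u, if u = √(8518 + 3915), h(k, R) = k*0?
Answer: -2254 + √12433 ≈ -2142.5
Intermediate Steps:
h(k, R) = 0
b(K) = 2 - 5*K
u = √12433 ≈ 111.50
(62*(46 + (h(5, 4) + 1*b(3))) - 4300) + u = (62*(46 + (0 + 1*(2 - 5*3))) - 4300) + √12433 = (62*(46 + (0 + 1*(2 - 15))) - 4300) + √12433 = (62*(46 + (0 + 1*(-13))) - 4300) + √12433 = (62*(46 + (0 - 13)) - 4300) + √12433 = (62*(46 - 13) - 4300) + √12433 = (62*33 - 4300) + √12433 = (2046 - 4300) + √12433 = -2254 + √12433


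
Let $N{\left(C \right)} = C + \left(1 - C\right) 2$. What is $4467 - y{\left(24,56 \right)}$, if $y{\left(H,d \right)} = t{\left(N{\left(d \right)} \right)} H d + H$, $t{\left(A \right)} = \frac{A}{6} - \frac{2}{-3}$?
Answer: $15643$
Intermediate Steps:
$N{\left(C \right)} = 2 - C$ ($N{\left(C \right)} = C - \left(-2 + 2 C\right) = 2 - C$)
$t{\left(A \right)} = \frac{2}{3} + \frac{A}{6}$ ($t{\left(A \right)} = A \frac{1}{6} - - \frac{2}{3} = \frac{A}{6} + \frac{2}{3} = \frac{2}{3} + \frac{A}{6}$)
$y{\left(H,d \right)} = H + H d \left(1 - \frac{d}{6}\right)$ ($y{\left(H,d \right)} = \left(\frac{2}{3} + \frac{2 - d}{6}\right) H d + H = \left(\frac{2}{3} - \left(- \frac{1}{3} + \frac{d}{6}\right)\right) H d + H = \left(1 - \frac{d}{6}\right) H d + H = H \left(1 - \frac{d}{6}\right) d + H = H d \left(1 - \frac{d}{6}\right) + H = H + H d \left(1 - \frac{d}{6}\right)$)
$4467 - y{\left(24,56 \right)} = 4467 - \frac{1}{6} \cdot 24 \left(6 - 56 \left(-6 + 56\right)\right) = 4467 - \frac{1}{6} \cdot 24 \left(6 - 56 \cdot 50\right) = 4467 - \frac{1}{6} \cdot 24 \left(6 - 2800\right) = 4467 - \frac{1}{6} \cdot 24 \left(-2794\right) = 4467 - -11176 = 4467 + 11176 = 15643$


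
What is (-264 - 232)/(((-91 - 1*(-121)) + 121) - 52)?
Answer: -496/99 ≈ -5.0101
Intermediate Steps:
(-264 - 232)/(((-91 - 1*(-121)) + 121) - 52) = -496/(((-91 + 121) + 121) - 52) = -496/((30 + 121) - 52) = -496/(151 - 52) = -496/99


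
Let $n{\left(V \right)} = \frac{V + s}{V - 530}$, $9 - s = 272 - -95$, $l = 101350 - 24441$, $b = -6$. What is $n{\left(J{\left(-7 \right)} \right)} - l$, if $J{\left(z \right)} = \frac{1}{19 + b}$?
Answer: $- \frac{529821448}{6889} \approx -76908.0$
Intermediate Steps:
$l = 76909$ ($l = 101350 - 24441 = 76909$)
$J{\left(z \right)} = \frac{1}{13}$ ($J{\left(z \right)} = \frac{1}{19 - 6} = \frac{1}{13}$)
$s = -358$ ($s = 9 - \left(272 - -95\right) = 9 - \left(272 + 95\right) = 9 - 367 = -358$)
$n{\left(V \right)} = \frac{-358 + V}{-530 + V}$ ($n{\left(V \right)} = \frac{V - 358}{V - 530} = \frac{-358 + V}{-530 + V}$)
$n{\left(J{\left(-7 \right)} \right)} - l = \frac{-358 + \frac{1}{13}}{-530 + \frac{1}{13}} - 76909 = \frac{1}{- \frac{6889}{13}} \left(- \frac{4653}{13}\right) - 76909 = \left(- \frac{13}{6889}\right) \left(- \frac{4653}{13}\right) - 76909 = \frac{4653}{6889} - 76909 = - \frac{529821448}{6889}$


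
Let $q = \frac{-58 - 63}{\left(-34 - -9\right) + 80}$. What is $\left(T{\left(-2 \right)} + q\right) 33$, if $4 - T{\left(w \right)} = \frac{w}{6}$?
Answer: $\frac{352}{5} \approx 70.4$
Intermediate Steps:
$T{\left(w \right)} = 4 - \frac{w}{6}$
$q = - \frac{11}{5}$ ($q = - \frac{121}{\left(-34 + 9\right) + 80} = - \frac{121}{-25 + 80} = - \frac{121}{55} = \left(-121\right) \frac{1}{55} = - \frac{11}{5} \approx -2.2$)
$\left(T{\left(-2 \right)} + q\right) 33 = \left(\left(4 - - \frac{1}{3}\right) - \frac{11}{5}\right) 33 = \left(\left(4 + \frac{1}{3}\right) - \frac{11}{5}\right) 33 = \left(\frac{13}{3} - \frac{11}{5}\right) 33 = \frac{32}{15} \cdot 33 = \frac{352}{5}$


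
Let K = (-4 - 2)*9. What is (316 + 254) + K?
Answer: 516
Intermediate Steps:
K = -54 (K = -6*9 = -54)
(316 + 254) + K = (316 + 254) - 54 = 570 - 54 = 516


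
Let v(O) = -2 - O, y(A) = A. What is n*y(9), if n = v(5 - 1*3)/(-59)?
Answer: 36/59 ≈ 0.61017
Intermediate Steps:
n = 4/59 (n = (-2 - (5 - 1*3))/(-59) = (-2 - (5 - 3))*(-1/59) = (-2 - 1*2)*(-1/59) = (-2 - 2)*(-1/59) = -4*(-1/59) = 4/59 ≈ 0.067797)
n*y(9) = (4/59)*9 = 36/59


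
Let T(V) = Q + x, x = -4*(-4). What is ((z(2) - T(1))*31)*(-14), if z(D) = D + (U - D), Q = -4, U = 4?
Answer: 3472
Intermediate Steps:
x = 16
T(V) = 12 (T(V) = -4 + 16 = 12)
z(D) = 4 (z(D) = D + (4 - D) = 4)
((z(2) - T(1))*31)*(-14) = ((4 - 1*12)*31)*(-14) = ((4 - 12)*31)*(-14) = -8*31*(-14) = -248*(-14) = 3472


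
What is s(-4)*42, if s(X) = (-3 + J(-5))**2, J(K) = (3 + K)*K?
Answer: 2058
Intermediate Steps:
J(K) = K*(3 + K)
s(X) = 49 (s(X) = (-3 - 5*(3 - 5))**2 = (-3 - 5*(-2))**2 = (-3 + 10)**2 = 7**2 = 49)
s(-4)*42 = 49*42 = 2058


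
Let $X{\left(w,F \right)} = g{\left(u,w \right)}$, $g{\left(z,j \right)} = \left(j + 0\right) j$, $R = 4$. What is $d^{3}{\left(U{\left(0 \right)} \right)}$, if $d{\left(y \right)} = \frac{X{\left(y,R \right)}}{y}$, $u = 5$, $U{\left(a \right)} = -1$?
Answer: $-1$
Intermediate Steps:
$g{\left(z,j \right)} = j^{2}$ ($g{\left(z,j \right)} = j j = j^{2}$)
$X{\left(w,F \right)} = w^{2}$
$d{\left(y \right)} = y$ ($d{\left(y \right)} = \frac{y^{2}}{y} = y$)
$d^{3}{\left(U{\left(0 \right)} \right)} = \left(-1\right)^{3} = -1$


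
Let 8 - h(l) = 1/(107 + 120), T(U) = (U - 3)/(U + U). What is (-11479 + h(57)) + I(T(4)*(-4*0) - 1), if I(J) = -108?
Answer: -2628434/227 ≈ -11579.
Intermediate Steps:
T(U) = (-3 + U)/(2*U) (T(U) = (-3 + U)/((2*U)) = (-3 + U)*(1/(2*U)) = (-3 + U)/(2*U))
h(l) = 1815/227 (h(l) = 8 - 1/(107 + 120) = 8 - 1/227 = 1815/227)
(-11479 + h(57)) + I(T(4)*(-4*0) - 1) = (-11479 + 1815/227) - 108 = -2603918/227 - 108 = -2628434/227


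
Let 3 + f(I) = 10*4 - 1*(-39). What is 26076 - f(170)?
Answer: 26000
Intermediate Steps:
f(I) = 76 (f(I) = -3 + (10*4 - 1*(-39)) = -3 + (40 + 39) = -3 + 79 = 76)
26076 - f(170) = 26076 - 1*76 = 26076 - 76 = 26000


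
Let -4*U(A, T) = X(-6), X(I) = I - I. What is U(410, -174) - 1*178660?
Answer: -178660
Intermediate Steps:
X(I) = 0
U(A, T) = 0 (U(A, T) = -¼*0 = 0)
U(410, -174) - 1*178660 = 0 - 1*178660 = 0 - 178660 = -178660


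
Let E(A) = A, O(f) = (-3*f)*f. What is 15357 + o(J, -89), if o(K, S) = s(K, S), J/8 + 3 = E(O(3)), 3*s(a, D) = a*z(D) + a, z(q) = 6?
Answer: 14797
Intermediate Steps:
O(f) = -3*f²
s(a, D) = 7*a/3 (s(a, D) = (a*6 + a)/3 = (6*a + a)/3 = (7*a)/3 = 7*a/3)
J = -240 (J = -24 + 8*(-3*3²) = -24 + 8*(-3*9) = -24 + 8*(-27) = -24 - 216 = -240)
o(K, S) = 7*K/3
15357 + o(J, -89) = 15357 + (7/3)*(-240) = 15357 - 560 = 14797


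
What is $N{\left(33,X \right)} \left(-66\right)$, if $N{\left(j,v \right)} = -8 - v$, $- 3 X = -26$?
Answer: $1100$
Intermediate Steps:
$X = \frac{26}{3}$ ($X = \left(- \frac{1}{3}\right) \left(-26\right) = \frac{26}{3} \approx 8.6667$)
$N{\left(33,X \right)} \left(-66\right) = \left(-8 - \frac{26}{3}\right) \left(-66\right) = \left(- \frac{50}{3}\right) \left(-66\right) = 1100$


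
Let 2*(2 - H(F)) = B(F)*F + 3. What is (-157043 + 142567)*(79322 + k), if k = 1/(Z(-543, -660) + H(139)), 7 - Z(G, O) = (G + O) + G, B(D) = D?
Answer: -9079333491228/7907 ≈ -1.1483e+9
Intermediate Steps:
H(F) = 1/2 - F**2/2 (H(F) = 2 - (F*F + 3)/2 = 2 - (F**2 + 3)/2 = 2 - (3 + F**2)/2 = 2 + (-3/2 - F**2/2) = 1/2 - F**2/2)
Z(G, O) = 7 - O - 2*G (Z(G, O) = 7 - ((G + O) + G) = 7 - (O + 2*G) = 7 + (-O - 2*G) = 7 - O - 2*G)
k = -1/7907 (k = 1/((7 - 1*(-660) - 2*(-543)) + (1/2 - 1/2*139**2)) = 1/((7 + 660 + 1086) + (1/2 - 1/2*19321)) = 1/(1753 + (1/2 - 19321/2)) = 1/(1753 - 9660) = 1/(-7907) = -1/7907 ≈ -0.00012647)
(-157043 + 142567)*(79322 + k) = (-157043 + 142567)*(79322 - 1/7907) = -14476*627199053/7907 = -9079333491228/7907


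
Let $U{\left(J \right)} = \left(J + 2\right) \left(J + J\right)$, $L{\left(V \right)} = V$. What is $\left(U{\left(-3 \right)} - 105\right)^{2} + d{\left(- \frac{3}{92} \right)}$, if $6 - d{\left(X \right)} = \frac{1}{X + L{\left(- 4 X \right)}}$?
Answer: $\frac{88171}{9} \approx 9796.8$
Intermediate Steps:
$U{\left(J \right)} = 2 J \left(2 + J\right)$ ($U{\left(J \right)} = \left(2 + J\right) 2 J = 2 J \left(2 + J\right)$)
$d{\left(X \right)} = 6 + \frac{1}{3 X}$ ($d{\left(X \right)} = 6 - \frac{1}{X - 4 X} = 6 - \frac{1}{\left(-3\right) X} = 6 - - \frac{1}{3 X} = 6 + \frac{1}{3 X}$)
$\left(U{\left(-3 \right)} - 105\right)^{2} + d{\left(- \frac{3}{92} \right)} = \left(2 \left(-3\right) \left(2 - 3\right) - 105\right)^{2} + \left(6 + \frac{1}{3 \left(- \frac{3}{92}\right)}\right) = \left(2 \left(-3\right) \left(-1\right) - 105\right)^{2} + \left(6 + \frac{1}{3 \left(\left(-3\right) \frac{1}{92}\right)}\right) = \left(6 - 105\right)^{2} + \left(6 + \frac{1}{3 \left(- \frac{3}{92}\right)}\right) = \left(-99\right)^{2} + \left(6 + \frac{1}{3} \left(- \frac{92}{3}\right)\right) = 9801 + \left(6 - \frac{92}{9}\right) = 9801 - \frac{38}{9} = \frac{88171}{9}$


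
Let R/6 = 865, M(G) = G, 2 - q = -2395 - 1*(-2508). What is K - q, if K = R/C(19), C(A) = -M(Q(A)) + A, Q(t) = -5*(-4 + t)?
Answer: 7812/47 ≈ 166.21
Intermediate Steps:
q = -111 (q = 2 - (-2395 - 1*(-2508)) = 2 - (-2395 + 2508) = 2 - 1*113 = 2 - 113 = -111)
Q(t) = 20 - 5*t
R = 5190 (R = 6*865 = 5190)
C(A) = -20 + 6*A (C(A) = -(20 - 5*A) + A = (-20 + 5*A) + A = -20 + 6*A)
K = 2595/47 (K = 5190/(-20 + 6*19) = 5190/(-20 + 114) = 5190/94 = 5190*(1/94) = 2595/47 ≈ 55.213)
K - q = 2595/47 - 1*(-111) = 2595/47 + 111 = 7812/47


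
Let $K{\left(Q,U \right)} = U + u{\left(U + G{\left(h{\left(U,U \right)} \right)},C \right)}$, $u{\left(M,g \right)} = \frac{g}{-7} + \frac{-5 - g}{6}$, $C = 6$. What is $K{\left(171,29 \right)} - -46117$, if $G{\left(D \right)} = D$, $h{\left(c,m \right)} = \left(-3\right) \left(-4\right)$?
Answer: $\frac{1938019}{42} \approx 46143.0$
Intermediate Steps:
$h{\left(c,m \right)} = 12$
$u{\left(M,g \right)} = - \frac{5}{6} - \frac{13 g}{42}$ ($u{\left(M,g \right)} = g \left(- \frac{1}{7}\right) + \left(-5 - g\right) \frac{1}{6} = - \frac{g}{7} - \left(\frac{5}{6} + \frac{g}{6}\right) = - \frac{5}{6} - \frac{13 g}{42}$)
$K{\left(Q,U \right)} = - \frac{113}{42} + U$ ($K{\left(Q,U \right)} = U - \frac{113}{42} = - \frac{113}{42} + U$)
$K{\left(171,29 \right)} - -46117 = \left(- \frac{113}{42} + 29\right) - -46117 = \frac{1105}{42} + 46117 = \frac{1938019}{42}$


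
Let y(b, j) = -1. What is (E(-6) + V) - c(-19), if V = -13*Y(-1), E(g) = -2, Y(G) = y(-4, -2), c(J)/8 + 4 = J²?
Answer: -2845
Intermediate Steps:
c(J) = -32 + 8*J²
Y(G) = -1
V = 13 (V = -13*(-1) = 13)
(E(-6) + V) - c(-19) = (-2 + 13) - (-32 + 8*(-19)²) = 11 - (-32 + 8*361) = 11 - (-32 + 2888) = 11 - 1*2856 = 11 - 2856 = -2845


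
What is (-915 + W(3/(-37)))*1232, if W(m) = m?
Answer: -41713056/37 ≈ -1.1274e+6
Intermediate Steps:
(-915 + W(3/(-37)))*1232 = (-915 + 3/(-37))*1232 = (-915 + 3*(-1/37))*1232 = (-915 - 3/37)*1232 = -33858/37*1232 = -41713056/37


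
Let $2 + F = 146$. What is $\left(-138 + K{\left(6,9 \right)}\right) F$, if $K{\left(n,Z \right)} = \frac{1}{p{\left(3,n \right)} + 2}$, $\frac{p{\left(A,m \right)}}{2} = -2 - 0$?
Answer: $-19944$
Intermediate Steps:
$p{\left(A,m \right)} = -4$ ($p{\left(A,m \right)} = 2 \left(-2 - 0\right) = 2 \left(-2 + 0\right) = 2 \left(-2\right) = -4$)
$K{\left(n,Z \right)} = - \frac{1}{2}$ ($K{\left(n,Z \right)} = \frac{1}{-4 + 2} = \frac{1}{-2} = - \frac{1}{2}$)
$F = 144$ ($F = -2 + 146 = 144$)
$\left(-138 + K{\left(6,9 \right)}\right) F = \left(-138 - \frac{1}{2}\right) 144 = \left(- \frac{277}{2}\right) 144 = -19944$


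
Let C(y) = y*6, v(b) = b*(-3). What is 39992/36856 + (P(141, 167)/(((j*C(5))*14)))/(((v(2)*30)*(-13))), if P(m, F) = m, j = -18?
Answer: 29477886671/27166557600 ≈ 1.0851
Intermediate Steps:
v(b) = -3*b
C(y) = 6*y
39992/36856 + (P(141, 167)/(((j*C(5))*14)))/(((v(2)*30)*(-13))) = 39992/36856 + (141/((-108*5*14)))/(((-3*2*30)*(-13))) = 39992*(1/36856) + (141/((-18*30*14)))/((-6*30*(-13))) = 4999/4607 + (141/((-540*14)))/((-180*(-13))) = 4999/4607 + (141/(-7560))/2340 = 4999/4607 + (141*(-1/7560))*(1/2340) = 4999/4607 - 47/2520*1/2340 = 4999/4607 - 47/5896800 = 29477886671/27166557600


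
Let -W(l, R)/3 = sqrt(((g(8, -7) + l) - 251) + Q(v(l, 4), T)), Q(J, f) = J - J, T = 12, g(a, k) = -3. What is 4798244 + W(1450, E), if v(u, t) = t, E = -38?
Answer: 4798244 - 6*sqrt(299) ≈ 4.7981e+6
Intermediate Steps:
Q(J, f) = 0
W(l, R) = -3*sqrt(-254 + l) (W(l, R) = -3*sqrt(((-3 + l) - 251) + 0) = -3*sqrt((-254 + l) + 0) = -3*sqrt(-254 + l))
4798244 + W(1450, E) = 4798244 - 3*sqrt(-254 + 1450) = 4798244 - 6*sqrt(299)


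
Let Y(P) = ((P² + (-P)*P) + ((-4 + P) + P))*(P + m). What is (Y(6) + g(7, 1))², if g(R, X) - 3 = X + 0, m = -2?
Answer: 1296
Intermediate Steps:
g(R, X) = 3 + X (g(R, X) = 3 + (X + 0) = 3 + X)
Y(P) = (-4 + 2*P)*(-2 + P) (Y(P) = ((P² + (-P)*P) + ((-4 + P) + P))*(P - 2) = ((P² - P²) + (-4 + 2*P))*(-2 + P) = (0 + (-4 + 2*P))*(-2 + P) = (-4 + 2*P)*(-2 + P))
(Y(6) + g(7, 1))² = ((8 - 8*6 + 2*6²) + (3 + 1))² = ((8 - 48 + 2*36) + 4)² = ((8 - 48 + 72) + 4)² = (32 + 4)² = 36² = 1296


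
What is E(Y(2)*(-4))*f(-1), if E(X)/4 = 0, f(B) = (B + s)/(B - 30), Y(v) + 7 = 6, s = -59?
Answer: 0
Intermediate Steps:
Y(v) = -1 (Y(v) = -7 + 6 = -1)
f(B) = (-59 + B)/(-30 + B) (f(B) = (B - 59)/(B - 30) = (-59 + B)/(-30 + B))
E(X) = 0 (E(X) = 4*0 = 0)
E(Y(2)*(-4))*f(-1) = 0*((-59 - 1)/(-30 - 1)) = 0*(-60/(-31)) = 0*(-1/31*(-60)) = 0*(60/31) = 0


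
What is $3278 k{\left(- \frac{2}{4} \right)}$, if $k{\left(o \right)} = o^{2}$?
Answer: $\frac{1639}{2} \approx 819.5$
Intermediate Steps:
$3278 k{\left(- \frac{2}{4} \right)} = 3278 \left(- \frac{2}{4}\right)^{2} = 3278 \left(\left(-2\right) \frac{1}{4}\right)^{2} = 3278 \left(- \frac{1}{2}\right)^{2} = 3278 \cdot \frac{1}{4} = \frac{1639}{2}$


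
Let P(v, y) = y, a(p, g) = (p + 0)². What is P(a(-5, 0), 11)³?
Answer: 1331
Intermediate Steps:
a(p, g) = p²
P(a(-5, 0), 11)³ = 11³ = 1331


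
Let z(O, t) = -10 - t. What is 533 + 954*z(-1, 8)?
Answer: -16639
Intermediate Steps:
533 + 954*z(-1, 8) = 533 + 954*(-10 - 1*8) = 533 + 954*(-10 - 8) = 533 + 954*(-18) = 533 - 17172 = -16639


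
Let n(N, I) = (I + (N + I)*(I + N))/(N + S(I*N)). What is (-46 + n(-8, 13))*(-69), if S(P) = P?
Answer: 179055/56 ≈ 3197.4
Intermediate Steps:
n(N, I) = (I + (I + N)²)/(N + I*N) (n(N, I) = (I + (N + I)*(I + N))/(N + I*N) = (I + (I + N)*(I + N))/(N + I*N) = (I + (I + N)²)/(N + I*N))
(-46 + n(-8, 13))*(-69) = (-46 + (13 + (13 - 8)²)/((-8)*(1 + 13)))*(-69) = (-46 - ⅛*(13 + 5²)/14)*(-69) = (-46 - ⅛*1/14*(13 + 25))*(-69) = (-46 - ⅛*1/14*38)*(-69) = (-46 - 19/56)*(-69) = -2595/56*(-69) = 179055/56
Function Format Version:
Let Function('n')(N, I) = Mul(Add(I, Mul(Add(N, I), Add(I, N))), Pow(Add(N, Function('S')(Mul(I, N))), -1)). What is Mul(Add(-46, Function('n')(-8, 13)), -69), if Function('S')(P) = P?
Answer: Rational(179055, 56) ≈ 3197.4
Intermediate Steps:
Function('n')(N, I) = Mul(Pow(Add(N, Mul(I, N)), -1), Add(I, Pow(Add(I, N), 2))) (Function('n')(N, I) = Mul(Add(I, Mul(Add(N, I), Add(I, N))), Pow(Add(N, Mul(I, N)), -1)) = Mul(Add(I, Mul(Add(I, N), Add(I, N))), Pow(Add(N, Mul(I, N)), -1)) = Mul(Add(I, Pow(Add(I, N), 2)), Pow(Add(N, Mul(I, N)), -1)) = Mul(Pow(Add(N, Mul(I, N)), -1), Add(I, Pow(Add(I, N), 2))))
Mul(Add(-46, Function('n')(-8, 13)), -69) = Mul(Add(-46, Mul(Pow(-8, -1), Pow(Add(1, 13), -1), Add(13, Pow(Add(13, -8), 2)))), -69) = Mul(Add(-46, Mul(Rational(-1, 8), Pow(14, -1), Add(13, Pow(5, 2)))), -69) = Mul(Add(-46, Mul(Rational(-1, 8), Rational(1, 14), Add(13, 25))), -69) = Mul(Add(-46, Mul(Rational(-1, 8), Rational(1, 14), 38)), -69) = Mul(Add(-46, Rational(-19, 56)), -69) = Mul(Rational(-2595, 56), -69) = Rational(179055, 56)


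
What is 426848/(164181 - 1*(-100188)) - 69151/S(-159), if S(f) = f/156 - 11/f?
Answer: 151153808675732/2076618495 ≈ 72788.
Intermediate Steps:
S(f) = -11/f + f/156 (S(f) = f*(1/156) - 11/f = f/156 - 11/f = -11/f + f/156)
426848/(164181 - 1*(-100188)) - 69151/S(-159) = 426848/(164181 - 1*(-100188)) - 69151/(-11/(-159) + (1/156)*(-159)) = 426848/(164181 + 100188) - 69151/(-11*(-1/159) - 53/52) = 426848/264369 - 69151/(11/159 - 53/52) = 426848*(1/264369) - 69151/(-7855/8268) = 426848/264369 - 69151*(-8268/7855) = 426848/264369 + 571740468/7855 = 151153808675732/2076618495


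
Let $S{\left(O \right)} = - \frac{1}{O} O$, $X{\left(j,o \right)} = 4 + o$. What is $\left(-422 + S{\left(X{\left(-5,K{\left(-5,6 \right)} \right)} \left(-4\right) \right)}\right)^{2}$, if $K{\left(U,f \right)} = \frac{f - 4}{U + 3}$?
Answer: $178929$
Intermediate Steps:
$K{\left(U,f \right)} = \frac{-4 + f}{3 + U}$
$S{\left(O \right)} = -1$
$\left(-422 + S{\left(X{\left(-5,K{\left(-5,6 \right)} \right)} \left(-4\right) \right)}\right)^{2} = \left(-422 - 1\right)^{2} = \left(-423\right)^{2} = 178929$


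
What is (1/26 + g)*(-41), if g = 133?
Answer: -141819/26 ≈ -5454.6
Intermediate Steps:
(1/26 + g)*(-41) = (1/26 + 133)*(-41) = (3459/26)*(-41) = -141819/26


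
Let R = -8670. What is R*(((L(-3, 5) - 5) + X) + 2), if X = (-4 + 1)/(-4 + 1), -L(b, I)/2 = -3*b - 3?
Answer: 121380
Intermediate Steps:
L(b, I) = 6 + 6*b (L(b, I) = -2*(-3*b - 3) = -2*(-3 - 3*b) = 6 + 6*b)
X = 1 (X = -3/(-3) = -3*(-⅓) = 1)
R*(((L(-3, 5) - 5) + X) + 2) = -8670*((((6 + 6*(-3)) - 5) + 1) + 2) = -8670*((((6 - 18) - 5) + 1) + 2) = -8670*(((-12 - 5) + 1) + 2) = -8670*((-17 + 1) + 2) = -8670*(-16 + 2) = -8670*(-14) = 121380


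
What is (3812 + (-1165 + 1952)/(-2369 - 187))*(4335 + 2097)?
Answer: 5222079160/213 ≈ 2.4517e+7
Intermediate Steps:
(3812 + (-1165 + 1952)/(-2369 - 187))*(4335 + 2097) = (3812 + 787/(-2556))*6432 = (3812 + 787*(-1/2556))*6432 = (3812 - 787/2556)*6432 = (9742685/2556)*6432 = 5222079160/213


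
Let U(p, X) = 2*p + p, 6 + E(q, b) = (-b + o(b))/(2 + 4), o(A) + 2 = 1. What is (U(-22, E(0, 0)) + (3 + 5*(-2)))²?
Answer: 5329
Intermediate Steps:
o(A) = -1 (o(A) = -2 + 1 = -1)
E(q, b) = -37/6 - b/6 (E(q, b) = -6 + (-b - 1)/(2 + 4) = -6 + (-1 - b)/6 = -6 + (-1 - b)*(⅙) = -6 + (-⅙ - b/6) = -37/6 - b/6)
U(p, X) = 3*p
(U(-22, E(0, 0)) + (3 + 5*(-2)))² = (3*(-22) + (3 + 5*(-2)))² = (-66 + (3 - 10))² = (-66 - 7)² = (-73)² = 5329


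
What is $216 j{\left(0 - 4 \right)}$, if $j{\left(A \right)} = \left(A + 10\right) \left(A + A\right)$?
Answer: $-10368$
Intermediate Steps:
$j{\left(A \right)} = 2 A \left(10 + A\right)$ ($j{\left(A \right)} = \left(10 + A\right) 2 A = 2 A \left(10 + A\right)$)
$216 j{\left(0 - 4 \right)} = 216 \cdot 2 \left(0 - 4\right) \left(10 + \left(0 - 4\right)\right) = 216 \cdot 2 \left(-4\right) \left(10 - 4\right) = 216 \cdot 2 \left(-4\right) 6 = 216 \left(-48\right) = -10368$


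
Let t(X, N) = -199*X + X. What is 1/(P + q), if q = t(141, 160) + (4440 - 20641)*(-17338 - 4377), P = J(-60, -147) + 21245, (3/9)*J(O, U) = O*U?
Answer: 1/351824502 ≈ 2.8423e-9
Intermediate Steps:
J(O, U) = 3*O*U (J(O, U) = 3*(O*U) = 3*O*U)
P = 47705 (P = 3*(-60)*(-147) + 21245 = 26460 + 21245 = 47705)
t(X, N) = -198*X
q = 351776797 (q = -198*141 + (4440 - 20641)*(-17338 - 4377) = -27918 - 16201*(-21715) = -27918 + 351804715 = 351776797)
1/(P + q) = 1/(47705 + 351776797) = 1/351824502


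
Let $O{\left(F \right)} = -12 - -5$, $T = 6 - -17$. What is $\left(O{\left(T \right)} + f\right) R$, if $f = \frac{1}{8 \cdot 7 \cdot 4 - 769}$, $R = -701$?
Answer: $\frac{2675016}{545} \approx 4908.3$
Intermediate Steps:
$T = 23$ ($T = 6 + 17 = 23$)
$O{\left(F \right)} = -7$ ($O{\left(F \right)} = -12 + 5 = -7$)
$f = - \frac{1}{545}$ ($f = \frac{1}{56 \cdot 4 - 769} = \frac{1}{224 - 769} = \frac{1}{-545} = - \frac{1}{545} \approx -0.0018349$)
$\left(O{\left(T \right)} + f\right) R = \left(-7 - \frac{1}{545}\right) \left(-701\right) = \left(- \frac{3816}{545}\right) \left(-701\right) = \frac{2675016}{545}$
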